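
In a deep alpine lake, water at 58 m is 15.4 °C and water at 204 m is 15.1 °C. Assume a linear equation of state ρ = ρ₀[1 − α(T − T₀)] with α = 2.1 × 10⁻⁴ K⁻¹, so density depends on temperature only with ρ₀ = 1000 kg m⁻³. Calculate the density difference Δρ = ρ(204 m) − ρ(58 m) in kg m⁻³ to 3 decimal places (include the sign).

ΔT = -0.3 K, Δρ/ρ₀ = −αΔT = 6.30 × 10⁻⁵.
Δρ = 1000 × (6.30 × 10⁻⁵) = +0.063 kg m⁻³.
Positive Δρ: denser below, stable.

+0.063 kg m⁻³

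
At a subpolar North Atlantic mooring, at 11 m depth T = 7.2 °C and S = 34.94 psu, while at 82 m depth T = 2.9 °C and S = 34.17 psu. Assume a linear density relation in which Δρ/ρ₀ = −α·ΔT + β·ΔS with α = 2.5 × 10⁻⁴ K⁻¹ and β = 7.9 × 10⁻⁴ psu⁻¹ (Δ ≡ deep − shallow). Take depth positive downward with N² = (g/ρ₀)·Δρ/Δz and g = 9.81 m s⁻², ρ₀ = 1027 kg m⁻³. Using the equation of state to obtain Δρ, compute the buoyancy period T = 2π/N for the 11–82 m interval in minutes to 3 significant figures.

ΔT = -4.3 K, ΔS = -0.77 psu (deep − shallow).
Δρ/ρ₀ = −αΔT + βΔS = 1.075 × 10⁻³ − 6.083 × 10⁻⁴ = 4.667 × 10⁻⁴, so Δρ ≈ 0.4793 kg m⁻³.
N² = (g/ρ₀)·Δρ/Δz = g·(Δρ/ρ₀)/Δz = 9.81 × 4.667 × 10⁻⁴ / 71 = 6.4483 × 10⁻⁵ s⁻².
N = √(6.4483 × 10⁻⁵) = 8.0301 × 10⁻³ rad s⁻¹ → T = 2π/N = 782.45 s = 13.041 min ≈ 13.0 min.

13.0 min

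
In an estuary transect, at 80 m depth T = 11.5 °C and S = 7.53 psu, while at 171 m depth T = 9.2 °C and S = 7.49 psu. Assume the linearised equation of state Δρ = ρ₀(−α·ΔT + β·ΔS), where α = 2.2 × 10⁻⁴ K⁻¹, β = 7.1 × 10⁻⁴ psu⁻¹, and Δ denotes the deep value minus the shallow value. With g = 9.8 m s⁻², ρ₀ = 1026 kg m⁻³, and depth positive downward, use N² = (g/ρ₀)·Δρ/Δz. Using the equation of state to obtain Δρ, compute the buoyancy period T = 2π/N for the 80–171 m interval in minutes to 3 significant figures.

ΔT = -2.3 K, ΔS = -0.04 psu (deep − shallow).
Δρ/ρ₀ = −αΔT + βΔS = 5.06 × 10⁻⁴ − 2.84 × 10⁻⁵ = 4.776 × 10⁻⁴, so Δρ ≈ 0.4900 kg m⁻³.
N² = (g/ρ₀)·Δρ/Δz = g·(Δρ/ρ₀)/Δz = 9.8 × 4.776 × 10⁻⁴ / 91 = 5.1434 × 10⁻⁵ s⁻².
N = √(5.1434 × 10⁻⁵) = 7.1718 × 10⁻³ rad s⁻¹ → T = 2π/N = 876.10 s = 14.602 min ≈ 14.6 min.

14.6 min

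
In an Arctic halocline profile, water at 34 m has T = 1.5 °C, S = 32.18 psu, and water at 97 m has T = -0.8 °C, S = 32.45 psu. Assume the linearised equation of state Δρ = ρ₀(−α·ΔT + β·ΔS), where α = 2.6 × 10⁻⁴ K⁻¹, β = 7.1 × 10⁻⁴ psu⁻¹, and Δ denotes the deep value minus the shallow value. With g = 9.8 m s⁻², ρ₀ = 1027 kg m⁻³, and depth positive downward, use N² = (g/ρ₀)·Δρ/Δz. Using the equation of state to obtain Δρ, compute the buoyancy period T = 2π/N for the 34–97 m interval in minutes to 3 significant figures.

9.45 min

ΔT = -2.3 K, ΔS = +0.27 psu (deep − shallow).
Δρ/ρ₀ = −αΔT + βΔS = 5.98 × 10⁻⁴ + 1.917 × 10⁻⁴ = 7.897 × 10⁻⁴, so Δρ ≈ 0.8110 kg m⁻³.
N² = (g/ρ₀)·Δρ/Δz = g·(Δρ/ρ₀)/Δz = 9.8 × 7.897 × 10⁻⁴ / 63 = 1.2284 × 10⁻⁴ s⁻².
N = √(1.2284 × 10⁻⁴) = 0.011083 rad s⁻¹ → T = 2π/N = 566.92 s = 9.4487 min ≈ 9.45 min.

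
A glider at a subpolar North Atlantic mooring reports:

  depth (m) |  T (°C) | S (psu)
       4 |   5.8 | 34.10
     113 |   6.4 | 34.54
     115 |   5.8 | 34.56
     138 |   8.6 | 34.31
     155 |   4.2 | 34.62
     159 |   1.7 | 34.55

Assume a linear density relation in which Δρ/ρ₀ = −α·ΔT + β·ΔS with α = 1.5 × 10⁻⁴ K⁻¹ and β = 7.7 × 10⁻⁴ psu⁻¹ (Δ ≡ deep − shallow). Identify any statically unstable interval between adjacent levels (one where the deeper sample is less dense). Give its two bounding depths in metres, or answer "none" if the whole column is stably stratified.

115–138 m

Evaluate Δρ/ρ₀ = −αΔT + βΔS across each adjacent pair:
  4–113 m: −αΔT+βΔS = −(1.5 × 10⁻⁴)(+0.6)+(7.7 × 10⁻⁴)(+0.44) = 2.5 × 10⁻⁴ → stable
  113–115 m: −αΔT+βΔS = −(1.5 × 10⁻⁴)(-0.6)+(7.7 × 10⁻⁴)(+0.02) = 1.1 × 10⁻⁴ → stable
  115–138 m: −αΔT+βΔS = −(1.5 × 10⁻⁴)(+2.8)+(7.7 × 10⁻⁴)(-0.25) = -6.1 × 10⁻⁴ → UNSTABLE
  138–155 m: −αΔT+βΔS = −(1.5 × 10⁻⁴)(-4.4)+(7.7 × 10⁻⁴)(+0.31) = 9.0 × 10⁻⁴ → stable
  155–159 m: −αΔT+βΔS = −(1.5 × 10⁻⁴)(-2.5)+(7.7 × 10⁻⁴)(-0.07) = 3.2 × 10⁻⁴ → stable
The 115–138 m interval has Δρ < 0: lighter water underlies denser water.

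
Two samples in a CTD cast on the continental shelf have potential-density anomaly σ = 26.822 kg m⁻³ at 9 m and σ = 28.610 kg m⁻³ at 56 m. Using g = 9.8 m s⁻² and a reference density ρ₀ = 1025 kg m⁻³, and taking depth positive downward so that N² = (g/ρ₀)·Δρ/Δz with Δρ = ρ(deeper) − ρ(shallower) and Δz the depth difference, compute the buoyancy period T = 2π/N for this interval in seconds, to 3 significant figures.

329 s

Δρ = 1028.610 − 1026.822 = 1.788 kg m⁻³ over Δz = 56 − 9 = 47 m.
N² = (9.8/1025) × (1.788/47) = 3.6372 × 10⁻⁴ s⁻².
N = √(3.6372 × 10⁻⁴) = 0.019071 rad s⁻¹, so T = 2π/N = 329.46 s ≈ 329 s.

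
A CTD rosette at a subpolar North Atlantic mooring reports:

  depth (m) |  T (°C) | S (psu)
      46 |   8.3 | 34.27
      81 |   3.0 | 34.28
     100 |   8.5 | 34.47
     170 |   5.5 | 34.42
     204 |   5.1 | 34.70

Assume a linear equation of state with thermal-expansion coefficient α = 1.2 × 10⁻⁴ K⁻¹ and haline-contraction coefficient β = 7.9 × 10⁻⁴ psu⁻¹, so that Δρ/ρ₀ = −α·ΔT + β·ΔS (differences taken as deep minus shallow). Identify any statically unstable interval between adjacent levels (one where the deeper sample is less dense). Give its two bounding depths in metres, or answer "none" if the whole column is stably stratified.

Evaluate Δρ/ρ₀ = −αΔT + βΔS across each adjacent pair:
  46–81 m: −αΔT+βΔS = −(1.2 × 10⁻⁴)(-5.3)+(7.9 × 10⁻⁴)(+0.01) = 6.4 × 10⁻⁴ → stable
  81–100 m: −αΔT+βΔS = −(1.2 × 10⁻⁴)(+5.5)+(7.9 × 10⁻⁴)(+0.19) = -5.1 × 10⁻⁴ → UNSTABLE
  100–170 m: −αΔT+βΔS = −(1.2 × 10⁻⁴)(-3.0)+(7.9 × 10⁻⁴)(-0.05) = 3.2 × 10⁻⁴ → stable
  170–204 m: −αΔT+βΔS = −(1.2 × 10⁻⁴)(-0.4)+(7.9 × 10⁻⁴)(+0.28) = 2.7 × 10⁻⁴ → stable
The 81–100 m interval has Δρ < 0: lighter water underlies denser water.

81–100 m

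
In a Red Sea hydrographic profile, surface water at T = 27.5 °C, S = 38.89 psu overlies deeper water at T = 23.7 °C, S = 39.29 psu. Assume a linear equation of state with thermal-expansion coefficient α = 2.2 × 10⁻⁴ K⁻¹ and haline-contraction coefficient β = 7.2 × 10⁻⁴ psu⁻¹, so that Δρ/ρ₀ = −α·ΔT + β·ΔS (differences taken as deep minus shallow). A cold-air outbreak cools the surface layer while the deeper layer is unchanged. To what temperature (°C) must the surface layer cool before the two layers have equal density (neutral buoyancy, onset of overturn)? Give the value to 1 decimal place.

22.4 °C

Neutral buoyancy requires Δρ = 0, i.e. −α(T_deep − T_surf′) + β(S_deep − S_surf) = 0.
T_surf′ = T_deep − (β/α)·ΔS = 23.7 − (7.2 × 10⁻⁴/2.2 × 10⁻⁴)·(+0.40) = 22.391 °C.
Cooling required: 27.5 − (22.391) = 5.109 °C.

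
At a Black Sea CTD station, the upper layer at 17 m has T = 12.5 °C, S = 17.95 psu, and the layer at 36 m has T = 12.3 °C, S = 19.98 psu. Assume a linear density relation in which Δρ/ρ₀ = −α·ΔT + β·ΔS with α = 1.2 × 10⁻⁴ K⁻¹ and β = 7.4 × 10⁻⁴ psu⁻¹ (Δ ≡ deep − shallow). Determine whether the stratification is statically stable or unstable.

stable

ΔT = 12.3 − 12.5 = -0.2 K and ΔS = 19.98 − 17.95 = +2.03 psu (deep − shallow).
−αΔT = 2.40 × 10⁻⁵; βΔS = 1.5022 × 10⁻³; sum Δρ/ρ₀ = 1.5262 × 10⁻³.
Δρ/ρ₀ > 0, so Δρ > 0: deeper water is denser → statically stable.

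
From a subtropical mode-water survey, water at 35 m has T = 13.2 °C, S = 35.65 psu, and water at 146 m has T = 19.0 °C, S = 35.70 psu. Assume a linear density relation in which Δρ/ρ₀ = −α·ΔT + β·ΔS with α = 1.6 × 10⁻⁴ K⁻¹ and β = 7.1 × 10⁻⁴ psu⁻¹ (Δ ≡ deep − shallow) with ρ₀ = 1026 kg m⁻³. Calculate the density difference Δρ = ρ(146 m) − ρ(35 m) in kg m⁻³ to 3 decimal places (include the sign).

-0.916 kg m⁻³

ΔT = +5.8 K, ΔS = +0.05 psu (deep − shallow).
Δρ/ρ₀ = −(1.6 × 10⁻⁴)(+5.8) + (7.1 × 10⁻⁴)(+0.05) = -8.925 × 10⁻⁴.
Δρ = 1026 × (-8.925 × 10⁻⁴) = -0.916 kg m⁻³.
Negative Δρ: lighter below, statically unstable.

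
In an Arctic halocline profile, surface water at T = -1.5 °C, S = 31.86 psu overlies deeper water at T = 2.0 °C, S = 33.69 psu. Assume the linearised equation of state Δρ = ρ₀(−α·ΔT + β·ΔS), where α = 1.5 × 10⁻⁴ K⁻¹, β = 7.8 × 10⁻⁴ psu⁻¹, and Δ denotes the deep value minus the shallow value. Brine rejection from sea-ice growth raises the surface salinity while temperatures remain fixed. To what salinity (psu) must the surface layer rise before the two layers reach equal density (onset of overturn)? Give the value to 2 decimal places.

Neutral buoyancy requires −α(T_deep − T_surf) + β(S_deep − S_surf′) = 0.
S_surf′ = S_deep − (α/β)·ΔT = 33.69 − (1.5 × 10⁻⁴/7.8 × 10⁻⁴)·(+3.5) = 33.0169 psu.
Increase required: 33.0169 − 31.86 = 1.1569 psu.

33.02 psu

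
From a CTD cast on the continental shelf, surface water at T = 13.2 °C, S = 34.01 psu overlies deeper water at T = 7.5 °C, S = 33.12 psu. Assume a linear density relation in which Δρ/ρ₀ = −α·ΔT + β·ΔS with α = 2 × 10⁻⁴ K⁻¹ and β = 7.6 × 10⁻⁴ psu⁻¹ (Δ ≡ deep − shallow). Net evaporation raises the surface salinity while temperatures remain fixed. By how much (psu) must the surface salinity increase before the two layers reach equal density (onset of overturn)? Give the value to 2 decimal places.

0.61 psu

Neutral buoyancy requires −α(T_deep − T_surf) + β(S_deep − S_surf′) = 0.
S_surf′ = S_deep − (α/β)·ΔT = 33.12 − (2 × 10⁻⁴/7.6 × 10⁻⁴)·(-5.7) = 34.6200 psu.
Increase required: 34.6200 − 34.01 = 0.6100 psu.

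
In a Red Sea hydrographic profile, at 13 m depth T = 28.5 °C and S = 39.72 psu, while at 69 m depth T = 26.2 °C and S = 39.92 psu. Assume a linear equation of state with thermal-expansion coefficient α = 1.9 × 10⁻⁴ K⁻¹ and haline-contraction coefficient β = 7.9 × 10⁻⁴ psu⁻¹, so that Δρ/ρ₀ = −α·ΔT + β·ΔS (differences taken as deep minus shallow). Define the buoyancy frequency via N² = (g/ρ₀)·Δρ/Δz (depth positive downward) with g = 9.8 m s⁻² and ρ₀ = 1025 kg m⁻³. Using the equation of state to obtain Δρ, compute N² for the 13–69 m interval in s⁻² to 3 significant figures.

1.04 × 10⁻⁴ s⁻²

ΔT = -2.3 K, ΔS = +0.20 psu (deep − shallow).
Δρ/ρ₀ = −αΔT + βΔS = 4.37 × 10⁻⁴ + 1.58 × 10⁻⁴ = 5.95 × 10⁻⁴, so Δρ ≈ 0.6099 kg m⁻³.
N² = (g/ρ₀)·Δρ/Δz = g·(Δρ/ρ₀)/Δz = 9.8 × 5.95 × 10⁻⁴ / 56 = 1.0413 × 10⁻⁴ s⁻² ≈ 1.04 × 10⁻⁴ s⁻².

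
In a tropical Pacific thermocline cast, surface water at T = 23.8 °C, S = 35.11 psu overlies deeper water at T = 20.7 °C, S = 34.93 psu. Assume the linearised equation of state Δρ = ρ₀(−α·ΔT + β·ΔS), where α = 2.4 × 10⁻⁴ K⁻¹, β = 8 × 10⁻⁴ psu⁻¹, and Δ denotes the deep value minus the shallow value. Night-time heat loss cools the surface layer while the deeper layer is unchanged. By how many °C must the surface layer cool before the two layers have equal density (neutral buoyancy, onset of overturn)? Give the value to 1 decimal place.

2.5 °C

Neutral buoyancy requires Δρ = 0, i.e. −α(T_deep − T_surf′) + β(S_deep − S_surf) = 0.
T_surf′ = T_deep − (β/α)·ΔS = 20.7 − (8 × 10⁻⁴/2.4 × 10⁻⁴)·(-0.18) = 21.300 °C.
Cooling required: 23.8 − (21.300) = 2.500 °C.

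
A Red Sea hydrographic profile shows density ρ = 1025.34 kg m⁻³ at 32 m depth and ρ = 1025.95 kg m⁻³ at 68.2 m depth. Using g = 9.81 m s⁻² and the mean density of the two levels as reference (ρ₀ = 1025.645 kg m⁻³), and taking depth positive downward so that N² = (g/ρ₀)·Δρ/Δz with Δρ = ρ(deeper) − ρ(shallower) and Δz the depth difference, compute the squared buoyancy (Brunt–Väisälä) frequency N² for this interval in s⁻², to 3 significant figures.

1.61 × 10⁻⁴ s⁻²

Δρ = 1025.95 − 1025.34 = 0.61 kg m⁻³ over Δz = 68.2 − 32 = 36.2 m.
N² = (9.81/1025.645) × (0.61/36.2) = 1.6117 × 10⁻⁴ s⁻² ≈ 1.61 × 10⁻⁴ s⁻².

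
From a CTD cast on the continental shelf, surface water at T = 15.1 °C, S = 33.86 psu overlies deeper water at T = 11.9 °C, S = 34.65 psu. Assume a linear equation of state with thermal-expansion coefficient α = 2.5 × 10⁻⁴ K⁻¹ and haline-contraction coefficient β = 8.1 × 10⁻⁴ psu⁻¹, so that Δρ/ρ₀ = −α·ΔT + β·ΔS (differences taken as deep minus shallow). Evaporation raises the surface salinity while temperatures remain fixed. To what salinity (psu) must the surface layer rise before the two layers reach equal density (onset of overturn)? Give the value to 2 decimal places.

Neutral buoyancy requires −α(T_deep − T_surf) + β(S_deep − S_surf′) = 0.
S_surf′ = S_deep − (α/β)·ΔT = 34.65 − (2.5 × 10⁻⁴/8.1 × 10⁻⁴)·(-3.2) = 35.6377 psu.
Increase required: 35.6377 − 33.86 = 1.7777 psu.

35.64 psu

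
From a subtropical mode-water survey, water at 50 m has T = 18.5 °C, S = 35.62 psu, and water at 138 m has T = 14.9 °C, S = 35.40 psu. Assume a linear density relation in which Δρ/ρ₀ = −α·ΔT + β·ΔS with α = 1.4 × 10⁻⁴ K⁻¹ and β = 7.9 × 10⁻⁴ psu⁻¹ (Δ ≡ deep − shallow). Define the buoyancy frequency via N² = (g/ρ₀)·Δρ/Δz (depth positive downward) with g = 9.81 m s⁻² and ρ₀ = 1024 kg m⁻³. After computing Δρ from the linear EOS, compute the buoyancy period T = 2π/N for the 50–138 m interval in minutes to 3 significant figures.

17.3 min

ΔT = -3.6 K, ΔS = -0.22 psu (deep − shallow).
Δρ/ρ₀ = −αΔT + βΔS = 5.04 × 10⁻⁴ − 1.738 × 10⁻⁴ = 3.302 × 10⁻⁴, so Δρ ≈ 0.3381 kg m⁻³.
N² = (g/ρ₀)·Δρ/Δz = g·(Δρ/ρ₀)/Δz = 9.81 × 3.302 × 10⁻⁴ / 88 = 3.6810 × 10⁻⁵ s⁻².
N = √(3.6810 × 10⁻⁵) = 6.0671 × 10⁻³ rad s⁻¹ → T = 2π/N = 1.0356 × 10³ s = 17.260 min ≈ 17.3 min.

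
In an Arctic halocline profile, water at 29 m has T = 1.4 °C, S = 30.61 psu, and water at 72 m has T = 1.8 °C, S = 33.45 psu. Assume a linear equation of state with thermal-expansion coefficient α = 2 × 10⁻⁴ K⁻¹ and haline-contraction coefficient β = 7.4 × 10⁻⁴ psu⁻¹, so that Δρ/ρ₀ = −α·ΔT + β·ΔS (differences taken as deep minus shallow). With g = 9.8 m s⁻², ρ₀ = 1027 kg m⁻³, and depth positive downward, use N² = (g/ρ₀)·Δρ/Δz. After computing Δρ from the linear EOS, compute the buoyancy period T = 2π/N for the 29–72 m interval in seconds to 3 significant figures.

293 s

ΔT = +0.4 K, ΔS = +2.84 psu (deep − shallow).
Δρ/ρ₀ = −αΔT + βΔS = -8.00 × 10⁻⁵ + 2.1016 × 10⁻³ = 2.0216 × 10⁻³, so Δρ ≈ 2.076 kg m⁻³.
N² = (g/ρ₀)·Δρ/Δz = g·(Δρ/ρ₀)/Δz = 9.8 × 2.0216 × 10⁻³ / 43 = 4.6074 × 10⁻⁴ s⁻².
N = √(4.6074 × 10⁻⁴) = 0.021465 rad s⁻¹ → T = 2π/N = 292.72 s ≈ 293 s.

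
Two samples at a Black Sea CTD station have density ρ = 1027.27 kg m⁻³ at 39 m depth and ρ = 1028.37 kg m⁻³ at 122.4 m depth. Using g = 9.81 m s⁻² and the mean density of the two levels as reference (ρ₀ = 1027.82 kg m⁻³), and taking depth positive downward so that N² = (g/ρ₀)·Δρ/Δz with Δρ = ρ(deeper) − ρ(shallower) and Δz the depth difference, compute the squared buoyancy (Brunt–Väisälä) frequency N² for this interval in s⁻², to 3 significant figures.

Δρ = 1028.37 − 1027.27 = 1.10 kg m⁻³ over Δz = 122.4 − 39 = 83.4 m.
N² = (9.81/1027.82) × (1.10/83.4) = 1.2589 × 10⁻⁴ s⁻² ≈ 1.26 × 10⁻⁴ s⁻².
N² > 0, so the interval is statically stable.

1.26 × 10⁻⁴ s⁻²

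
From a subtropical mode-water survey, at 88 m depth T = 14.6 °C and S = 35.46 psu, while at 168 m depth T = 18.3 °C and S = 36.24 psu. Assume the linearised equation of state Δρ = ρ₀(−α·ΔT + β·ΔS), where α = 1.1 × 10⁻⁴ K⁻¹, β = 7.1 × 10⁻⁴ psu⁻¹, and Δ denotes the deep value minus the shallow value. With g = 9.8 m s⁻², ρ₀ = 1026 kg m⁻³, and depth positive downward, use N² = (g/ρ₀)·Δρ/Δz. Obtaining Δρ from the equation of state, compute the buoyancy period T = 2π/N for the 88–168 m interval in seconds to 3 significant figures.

ΔT = +3.7 K, ΔS = +0.78 psu (deep − shallow).
Δρ/ρ₀ = −αΔT + βΔS = -4.07 × 10⁻⁴ + 5.538 × 10⁻⁴ = 1.468 × 10⁻⁴, so Δρ ≈ 0.1506 kg m⁻³.
N² = (g/ρ₀)·Δρ/Δz = g·(Δρ/ρ₀)/Δz = 9.8 × 1.468 × 10⁻⁴ / 80 = 1.7983 × 10⁻⁵ s⁻².
N = √(1.7983 × 10⁻⁵) = 4.2406 × 10⁻³ rad s⁻¹ → T = 2π/N = 1.4817 × 10³ s ≈ 1.48 × 10³ s.

1.48 × 10³ s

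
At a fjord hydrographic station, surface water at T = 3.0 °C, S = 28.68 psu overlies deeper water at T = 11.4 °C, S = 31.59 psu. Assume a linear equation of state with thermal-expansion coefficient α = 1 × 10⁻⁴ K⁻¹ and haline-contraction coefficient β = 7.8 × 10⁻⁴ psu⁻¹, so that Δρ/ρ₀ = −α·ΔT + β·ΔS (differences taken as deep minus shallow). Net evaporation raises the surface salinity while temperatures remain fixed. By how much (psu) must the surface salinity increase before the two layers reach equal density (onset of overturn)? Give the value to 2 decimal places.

Neutral buoyancy requires −α(T_deep − T_surf) + β(S_deep − S_surf′) = 0.
S_surf′ = S_deep − (α/β)·ΔT = 31.59 − (1 × 10⁻⁴/7.8 × 10⁻⁴)·(+8.4) = 30.5131 psu.
Increase required: 30.5131 − 28.68 = 1.8331 psu.

1.83 psu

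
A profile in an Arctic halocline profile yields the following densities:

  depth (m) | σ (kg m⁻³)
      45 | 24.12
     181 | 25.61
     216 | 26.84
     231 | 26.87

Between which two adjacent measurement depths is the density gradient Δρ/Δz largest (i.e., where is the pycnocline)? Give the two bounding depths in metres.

181–216 m

Compute the density gradient over each adjacent pair:
  45–181 m: Δρ/Δz = 1.49/136 = 0.011 kg m⁻⁴
  181–216 m: Δρ/Δz = 1.23/35 = 0.035 kg m⁻⁴
  216–231 m: Δρ/Δz = 0.03/15 = 2.0 × 10⁻³ kg m⁻⁴
The largest gradient is in the 181–216 m interval — the pycnocline.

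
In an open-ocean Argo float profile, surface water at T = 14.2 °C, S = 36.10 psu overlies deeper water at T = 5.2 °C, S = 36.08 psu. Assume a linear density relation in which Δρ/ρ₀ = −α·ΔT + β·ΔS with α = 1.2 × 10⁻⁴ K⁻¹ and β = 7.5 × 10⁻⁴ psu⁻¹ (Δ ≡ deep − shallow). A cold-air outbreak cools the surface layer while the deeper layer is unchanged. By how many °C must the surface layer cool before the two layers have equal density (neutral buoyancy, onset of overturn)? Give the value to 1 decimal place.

8.9 °C

Neutral buoyancy requires Δρ = 0, i.e. −α(T_deep − T_surf′) + β(S_deep − S_surf) = 0.
T_surf′ = T_deep − (β/α)·ΔS = 5.2 − (7.5 × 10⁻⁴/1.2 × 10⁻⁴)·(-0.02) = 5.325 °C.
Cooling required: 14.2 − (5.325) = 8.875 °C.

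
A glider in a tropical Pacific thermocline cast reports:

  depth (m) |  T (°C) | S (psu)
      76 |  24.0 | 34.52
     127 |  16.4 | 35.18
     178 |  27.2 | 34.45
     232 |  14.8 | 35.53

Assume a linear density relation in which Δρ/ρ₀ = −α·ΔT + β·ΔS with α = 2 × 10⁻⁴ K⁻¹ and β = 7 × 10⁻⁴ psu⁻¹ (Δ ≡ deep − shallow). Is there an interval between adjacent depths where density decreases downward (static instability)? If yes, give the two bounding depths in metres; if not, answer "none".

Evaluate Δρ/ρ₀ = −αΔT + βΔS across each adjacent pair:
  76–127 m: −αΔT+βΔS = −(2 × 10⁻⁴)(-7.6)+(7 × 10⁻⁴)(+0.66) = 2.0 × 10⁻³ → stable
  127–178 m: −αΔT+βΔS = −(2 × 10⁻⁴)(+10.8)+(7 × 10⁻⁴)(-0.73) = -2.7 × 10⁻³ → UNSTABLE
  178–232 m: −αΔT+βΔS = −(2 × 10⁻⁴)(-12.4)+(7 × 10⁻⁴)(+1.08) = 3.2 × 10⁻³ → stable
The 127–178 m interval has Δρ < 0: lighter water underlies denser water.

127–178 m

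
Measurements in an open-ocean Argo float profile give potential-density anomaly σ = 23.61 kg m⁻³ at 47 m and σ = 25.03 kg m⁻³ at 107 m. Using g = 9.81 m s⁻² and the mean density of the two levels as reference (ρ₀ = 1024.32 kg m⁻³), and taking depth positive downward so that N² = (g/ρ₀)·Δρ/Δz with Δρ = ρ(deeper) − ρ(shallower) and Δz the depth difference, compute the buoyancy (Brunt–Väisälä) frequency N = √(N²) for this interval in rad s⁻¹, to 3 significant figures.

0.0151 rad s⁻¹

Δρ = 1025.03 − 1023.61 = 1.42 kg m⁻³ over Δz = 107 − 47 = 60 m.
N² = (9.81/1024.32) × (1.42/60) = 2.2666 × 10⁻⁴ s⁻².
N = √(2.2666 × 10⁻⁴) = 0.015055 rad s⁻¹ ≈ 0.0151 rad s⁻¹.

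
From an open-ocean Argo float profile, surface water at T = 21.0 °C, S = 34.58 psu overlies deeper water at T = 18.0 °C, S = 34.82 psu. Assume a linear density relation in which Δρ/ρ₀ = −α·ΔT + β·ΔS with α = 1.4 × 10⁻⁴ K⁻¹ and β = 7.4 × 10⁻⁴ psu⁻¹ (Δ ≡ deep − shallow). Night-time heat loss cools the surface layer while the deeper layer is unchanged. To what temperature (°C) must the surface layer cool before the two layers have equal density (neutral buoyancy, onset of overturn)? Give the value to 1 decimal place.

16.7 °C

Neutral buoyancy requires Δρ = 0, i.e. −α(T_deep − T_surf′) + β(S_deep − S_surf) = 0.
T_surf′ = T_deep − (β/α)·ΔS = 18.0 − (7.4 × 10⁻⁴/1.4 × 10⁻⁴)·(+0.24) = 16.731 °C.
Cooling required: 21.0 − (16.731) = 4.269 °C.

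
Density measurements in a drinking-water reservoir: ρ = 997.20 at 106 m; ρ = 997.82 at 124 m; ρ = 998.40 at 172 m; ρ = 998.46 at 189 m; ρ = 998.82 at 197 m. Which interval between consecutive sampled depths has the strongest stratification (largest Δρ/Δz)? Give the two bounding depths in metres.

Compute the density gradient over each adjacent pair:
  106–124 m: Δρ/Δz = 0.62/18 = 0.034 kg m⁻⁴
  124–172 m: Δρ/Δz = 0.58/48 = 0.012 kg m⁻⁴
  172–189 m: Δρ/Δz = 0.06/17 = 3.5 × 10⁻³ kg m⁻⁴
  189–197 m: Δρ/Δz = 0.36/8 = 0.045 kg m⁻⁴
The largest gradient is in the 189–197 m interval — the pycnocline.

189–197 m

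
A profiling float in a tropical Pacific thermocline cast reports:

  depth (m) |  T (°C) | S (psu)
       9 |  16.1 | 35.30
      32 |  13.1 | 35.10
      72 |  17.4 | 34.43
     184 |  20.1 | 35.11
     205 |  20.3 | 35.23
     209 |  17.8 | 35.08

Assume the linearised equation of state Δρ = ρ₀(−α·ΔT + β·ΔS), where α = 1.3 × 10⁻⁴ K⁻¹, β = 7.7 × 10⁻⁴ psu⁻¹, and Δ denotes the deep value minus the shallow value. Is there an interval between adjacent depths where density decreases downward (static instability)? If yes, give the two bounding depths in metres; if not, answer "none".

32–72 m

Evaluate Δρ/ρ₀ = −αΔT + βΔS across each adjacent pair:
  9–32 m: −αΔT+βΔS = −(1.3 × 10⁻⁴)(-3.0)+(7.7 × 10⁻⁴)(-0.20) = 2.4 × 10⁻⁴ → stable
  32–72 m: −αΔT+βΔS = −(1.3 × 10⁻⁴)(+4.3)+(7.7 × 10⁻⁴)(-0.67) = -1.1 × 10⁻³ → UNSTABLE
  72–184 m: −αΔT+βΔS = −(1.3 × 10⁻⁴)(+2.7)+(7.7 × 10⁻⁴)(+0.68) = 1.7 × 10⁻⁴ → stable
  184–205 m: −αΔT+βΔS = −(1.3 × 10⁻⁴)(+0.2)+(7.7 × 10⁻⁴)(+0.12) = 6.6 × 10⁻⁵ → stable
  205–209 m: −αΔT+βΔS = −(1.3 × 10⁻⁴)(-2.5)+(7.7 × 10⁻⁴)(-0.15) = 2.1 × 10⁻⁴ → stable
The 32–72 m interval has Δρ < 0: lighter water underlies denser water.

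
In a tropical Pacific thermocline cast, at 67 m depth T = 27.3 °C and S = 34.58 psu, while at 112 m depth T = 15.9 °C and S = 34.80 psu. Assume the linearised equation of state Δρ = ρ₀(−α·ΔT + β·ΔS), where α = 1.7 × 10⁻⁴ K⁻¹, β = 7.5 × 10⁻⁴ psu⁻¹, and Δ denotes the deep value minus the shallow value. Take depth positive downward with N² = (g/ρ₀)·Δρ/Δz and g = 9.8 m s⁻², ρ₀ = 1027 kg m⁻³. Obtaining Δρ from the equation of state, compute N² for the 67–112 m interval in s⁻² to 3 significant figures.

ΔT = -11.4 K, ΔS = +0.22 psu (deep − shallow).
Δρ/ρ₀ = −αΔT + βΔS = 1.938 × 10⁻³ + 1.65 × 10⁻⁴ = 2.103 × 10⁻³, so Δρ ≈ 2.160 kg m⁻³.
N² = (g/ρ₀)·Δρ/Δz = g·(Δρ/ρ₀)/Δz = 9.8 × 2.103 × 10⁻³ / 45 = 4.5799 × 10⁻⁴ s⁻² ≈ 4.58 × 10⁻⁴ s⁻².

4.58 × 10⁻⁴ s⁻²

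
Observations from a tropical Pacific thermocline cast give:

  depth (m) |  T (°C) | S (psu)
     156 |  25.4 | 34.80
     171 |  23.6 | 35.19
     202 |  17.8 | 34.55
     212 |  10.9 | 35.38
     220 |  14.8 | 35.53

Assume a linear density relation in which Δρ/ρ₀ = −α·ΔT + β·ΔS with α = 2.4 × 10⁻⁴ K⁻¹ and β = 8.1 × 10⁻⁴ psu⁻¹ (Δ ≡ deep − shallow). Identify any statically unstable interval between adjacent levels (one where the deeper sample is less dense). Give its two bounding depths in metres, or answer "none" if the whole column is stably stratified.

Evaluate Δρ/ρ₀ = −αΔT + βΔS across each adjacent pair:
  156–171 m: −αΔT+βΔS = −(2.4 × 10⁻⁴)(-1.8)+(8.1 × 10⁻⁴)(+0.39) = 7.5 × 10⁻⁴ → stable
  171–202 m: −αΔT+βΔS = −(2.4 × 10⁻⁴)(-5.8)+(8.1 × 10⁻⁴)(-0.64) = 8.7 × 10⁻⁴ → stable
  202–212 m: −αΔT+βΔS = −(2.4 × 10⁻⁴)(-6.9)+(8.1 × 10⁻⁴)(+0.83) = 2.3 × 10⁻³ → stable
  212–220 m: −αΔT+βΔS = −(2.4 × 10⁻⁴)(+3.9)+(8.1 × 10⁻⁴)(+0.15) = -8.1 × 10⁻⁴ → UNSTABLE
The 212–220 m interval has Δρ < 0: lighter water underlies denser water.

212–220 m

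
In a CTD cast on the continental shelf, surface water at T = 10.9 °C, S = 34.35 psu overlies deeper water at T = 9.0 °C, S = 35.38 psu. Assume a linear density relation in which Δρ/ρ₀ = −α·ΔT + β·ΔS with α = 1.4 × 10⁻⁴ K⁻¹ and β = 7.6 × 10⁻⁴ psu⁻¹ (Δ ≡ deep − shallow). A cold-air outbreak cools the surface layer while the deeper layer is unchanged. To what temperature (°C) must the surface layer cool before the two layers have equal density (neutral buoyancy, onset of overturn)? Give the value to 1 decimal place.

3.4 °C

Neutral buoyancy requires Δρ = 0, i.e. −α(T_deep − T_surf′) + β(S_deep − S_surf) = 0.
T_surf′ = T_deep − (β/α)·ΔS = 9.0 − (7.6 × 10⁻⁴/1.4 × 10⁻⁴)·(+1.03) = 3.409 °C.
Cooling required: 10.9 − (3.409) = 7.491 °C.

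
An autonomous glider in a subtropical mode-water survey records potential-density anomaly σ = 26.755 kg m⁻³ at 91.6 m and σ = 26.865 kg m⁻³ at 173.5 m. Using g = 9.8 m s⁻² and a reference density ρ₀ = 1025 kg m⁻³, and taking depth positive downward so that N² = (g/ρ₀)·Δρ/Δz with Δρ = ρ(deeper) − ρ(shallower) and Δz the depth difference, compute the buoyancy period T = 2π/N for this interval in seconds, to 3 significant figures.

1.75 × 10³ s

Δρ = 1026.865 − 1026.755 = 0.110 kg m⁻³ over Δz = 173.5 − 91.6 = 81.9 m.
N² = (9.8/1025) × (0.110/81.9) = 1.2841 × 10⁻⁵ s⁻².
N = √(1.2841 × 10⁻⁵) = 3.5834 × 10⁻³ rad s⁻¹, so T = 2π/N = 1.7534 × 10³ s ≈ 1.75 × 10³ s.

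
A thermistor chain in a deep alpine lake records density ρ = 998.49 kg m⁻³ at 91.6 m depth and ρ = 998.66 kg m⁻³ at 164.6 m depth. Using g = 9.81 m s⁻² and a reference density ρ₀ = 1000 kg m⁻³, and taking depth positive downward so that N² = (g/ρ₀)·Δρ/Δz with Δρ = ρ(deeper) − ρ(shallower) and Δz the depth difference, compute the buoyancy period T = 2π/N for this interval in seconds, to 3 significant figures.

Δρ = 998.66 − 998.49 = 0.17 kg m⁻³ over Δz = 164.6 − 91.6 = 73 m.
N² = (9.81/1000) × (0.17/73) = 2.2845 × 10⁻⁵ s⁻².
N = √(2.2845 × 10⁻⁵) = 4.7796 × 10⁻³ rad s⁻¹, so T = 2π/N = 1.3146 × 10³ s ≈ 1.31 × 10³ s.

1.31 × 10³ s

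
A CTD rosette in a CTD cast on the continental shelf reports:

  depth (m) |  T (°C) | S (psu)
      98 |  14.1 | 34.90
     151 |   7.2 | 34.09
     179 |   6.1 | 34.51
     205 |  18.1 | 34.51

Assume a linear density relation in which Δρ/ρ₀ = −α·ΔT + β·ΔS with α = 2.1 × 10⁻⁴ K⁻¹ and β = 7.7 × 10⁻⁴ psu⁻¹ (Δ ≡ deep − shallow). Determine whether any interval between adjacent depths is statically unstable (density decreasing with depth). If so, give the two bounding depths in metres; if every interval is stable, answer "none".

Evaluate Δρ/ρ₀ = −αΔT + βΔS across each adjacent pair:
  98–151 m: −αΔT+βΔS = −(2.1 × 10⁻⁴)(-6.9)+(7.7 × 10⁻⁴)(-0.81) = 8.3 × 10⁻⁴ → stable
  151–179 m: −αΔT+βΔS = −(2.1 × 10⁻⁴)(-1.1)+(7.7 × 10⁻⁴)(+0.42) = 5.5 × 10⁻⁴ → stable
  179–205 m: −αΔT+βΔS = −(2.1 × 10⁻⁴)(+12.0)+(7.7 × 10⁻⁴)(+0.00) = -2.5 × 10⁻³ → UNSTABLE
The 179–205 m interval has Δρ < 0: lighter water underlies denser water.

179–205 m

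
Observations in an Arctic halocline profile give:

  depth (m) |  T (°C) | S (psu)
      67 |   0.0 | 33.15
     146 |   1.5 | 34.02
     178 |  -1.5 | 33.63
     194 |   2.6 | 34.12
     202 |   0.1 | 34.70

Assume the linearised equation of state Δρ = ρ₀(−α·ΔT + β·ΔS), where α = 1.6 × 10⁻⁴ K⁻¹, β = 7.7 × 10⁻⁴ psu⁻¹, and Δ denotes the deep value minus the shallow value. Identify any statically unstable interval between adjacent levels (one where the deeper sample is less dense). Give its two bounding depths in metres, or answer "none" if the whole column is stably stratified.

Evaluate Δρ/ρ₀ = −αΔT + βΔS across each adjacent pair:
  67–146 m: −αΔT+βΔS = −(1.6 × 10⁻⁴)(+1.5)+(7.7 × 10⁻⁴)(+0.87) = 4.3 × 10⁻⁴ → stable
  146–178 m: −αΔT+βΔS = −(1.6 × 10⁻⁴)(-3.0)+(7.7 × 10⁻⁴)(-0.39) = 1.8 × 10⁻⁴ → stable
  178–194 m: −αΔT+βΔS = −(1.6 × 10⁻⁴)(+4.1)+(7.7 × 10⁻⁴)(+0.49) = -2.8 × 10⁻⁴ → UNSTABLE
  194–202 m: −αΔT+βΔS = −(1.6 × 10⁻⁴)(-2.5)+(7.7 × 10⁻⁴)(+0.58) = 8.5 × 10⁻⁴ → stable
The 178–194 m interval has Δρ < 0: lighter water underlies denser water.

178–194 m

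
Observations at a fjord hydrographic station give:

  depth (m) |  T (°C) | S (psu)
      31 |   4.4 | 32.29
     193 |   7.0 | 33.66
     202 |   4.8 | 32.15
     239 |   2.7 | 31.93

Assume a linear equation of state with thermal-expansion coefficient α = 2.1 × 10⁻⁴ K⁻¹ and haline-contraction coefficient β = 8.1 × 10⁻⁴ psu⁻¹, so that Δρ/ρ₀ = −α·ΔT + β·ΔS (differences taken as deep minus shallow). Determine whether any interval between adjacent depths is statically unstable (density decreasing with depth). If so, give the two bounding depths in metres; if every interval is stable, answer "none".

Evaluate Δρ/ρ₀ = −αΔT + βΔS across each adjacent pair:
  31–193 m: −αΔT+βΔS = −(2.1 × 10⁻⁴)(+2.6)+(8.1 × 10⁻⁴)(+1.37) = 5.6 × 10⁻⁴ → stable
  193–202 m: −αΔT+βΔS = −(2.1 × 10⁻⁴)(-2.2)+(8.1 × 10⁻⁴)(-1.51) = -7.6 × 10⁻⁴ → UNSTABLE
  202–239 m: −αΔT+βΔS = −(2.1 × 10⁻⁴)(-2.1)+(8.1 × 10⁻⁴)(-0.22) = 2.6 × 10⁻⁴ → stable
The 193–202 m interval has Δρ < 0: lighter water underlies denser water.

193–202 m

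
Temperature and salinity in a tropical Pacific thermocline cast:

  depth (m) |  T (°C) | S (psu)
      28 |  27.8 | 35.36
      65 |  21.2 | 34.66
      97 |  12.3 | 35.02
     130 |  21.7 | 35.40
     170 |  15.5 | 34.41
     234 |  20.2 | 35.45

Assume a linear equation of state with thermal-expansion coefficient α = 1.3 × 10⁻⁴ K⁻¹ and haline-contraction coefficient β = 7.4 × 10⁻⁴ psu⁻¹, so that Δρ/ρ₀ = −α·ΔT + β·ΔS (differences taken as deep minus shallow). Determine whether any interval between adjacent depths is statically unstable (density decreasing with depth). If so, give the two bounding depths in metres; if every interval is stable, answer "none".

Evaluate Δρ/ρ₀ = −αΔT + βΔS across each adjacent pair:
  28–65 m: −αΔT+βΔS = −(1.3 × 10⁻⁴)(-6.6)+(7.4 × 10⁻⁴)(-0.70) = 3.4 × 10⁻⁴ → stable
  65–97 m: −αΔT+βΔS = −(1.3 × 10⁻⁴)(-8.9)+(7.4 × 10⁻⁴)(+0.36) = 1.4 × 10⁻³ → stable
  97–130 m: −αΔT+βΔS = −(1.3 × 10⁻⁴)(+9.4)+(7.4 × 10⁻⁴)(+0.38) = -9.4 × 10⁻⁴ → UNSTABLE
  130–170 m: −αΔT+βΔS = −(1.3 × 10⁻⁴)(-6.2)+(7.4 × 10⁻⁴)(-0.99) = 7.3 × 10⁻⁵ → stable
  170–234 m: −αΔT+βΔS = −(1.3 × 10⁻⁴)(+4.7)+(7.4 × 10⁻⁴)(+1.04) = 1.6 × 10⁻⁴ → stable
The 97–130 m interval has Δρ < 0: lighter water underlies denser water.

97–130 m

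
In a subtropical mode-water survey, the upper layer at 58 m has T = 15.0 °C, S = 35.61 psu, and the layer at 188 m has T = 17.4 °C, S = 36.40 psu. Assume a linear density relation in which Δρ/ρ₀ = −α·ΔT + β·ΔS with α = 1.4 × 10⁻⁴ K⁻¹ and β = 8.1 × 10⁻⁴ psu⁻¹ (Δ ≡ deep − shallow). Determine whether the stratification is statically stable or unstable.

stable

ΔT = 17.4 − 15.0 = +2.4 K and ΔS = 36.40 − 35.61 = +0.79 psu (deep − shallow).
−αΔT = -3.36 × 10⁻⁴; βΔS = 6.399 × 10⁻⁴; sum Δρ/ρ₀ = 3.039 × 10⁻⁴.
Δρ/ρ₀ > 0, so Δρ > 0: deeper water is denser → statically stable.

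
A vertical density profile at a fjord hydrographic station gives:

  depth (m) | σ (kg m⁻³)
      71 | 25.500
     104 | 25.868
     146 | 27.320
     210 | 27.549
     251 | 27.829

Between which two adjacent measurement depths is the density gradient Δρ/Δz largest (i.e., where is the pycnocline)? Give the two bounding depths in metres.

104–146 m

Compute the density gradient over each adjacent pair:
  71–104 m: Δρ/Δz = 0.368/33 = 0.011 kg m⁻⁴
  104–146 m: Δρ/Δz = 1.452/42 = 0.035 kg m⁻⁴
  146–210 m: Δρ/Δz = 0.229/64 = 3.6 × 10⁻³ kg m⁻⁴
  210–251 m: Δρ/Δz = 0.280/41 = 6.8 × 10⁻³ kg m⁻⁴
The largest gradient is in the 104–146 m interval — the pycnocline.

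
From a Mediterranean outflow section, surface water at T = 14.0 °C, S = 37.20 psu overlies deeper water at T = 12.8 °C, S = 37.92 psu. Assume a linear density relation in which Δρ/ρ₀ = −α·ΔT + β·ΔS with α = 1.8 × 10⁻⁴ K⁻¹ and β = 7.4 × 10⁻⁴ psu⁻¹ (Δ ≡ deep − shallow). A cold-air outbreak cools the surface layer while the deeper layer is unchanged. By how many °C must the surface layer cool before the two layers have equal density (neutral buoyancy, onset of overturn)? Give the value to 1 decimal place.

Neutral buoyancy requires Δρ = 0, i.e. −α(T_deep − T_surf′) + β(S_deep − S_surf) = 0.
T_surf′ = T_deep − (β/α)·ΔS = 12.8 − (7.4 × 10⁻⁴/1.8 × 10⁻⁴)·(+0.72) = 9.840 °C.
Cooling required: 14.0 − (9.840) = 4.160 °C.

4.2 °C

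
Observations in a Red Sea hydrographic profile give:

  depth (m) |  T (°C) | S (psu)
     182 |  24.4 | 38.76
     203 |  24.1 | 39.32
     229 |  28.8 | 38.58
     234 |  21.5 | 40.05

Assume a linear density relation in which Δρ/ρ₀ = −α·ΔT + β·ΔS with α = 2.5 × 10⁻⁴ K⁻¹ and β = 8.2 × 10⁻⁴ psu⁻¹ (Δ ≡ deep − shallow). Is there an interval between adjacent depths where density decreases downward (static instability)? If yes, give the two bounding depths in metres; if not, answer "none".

203–229 m

Evaluate Δρ/ρ₀ = −αΔT + βΔS across each adjacent pair:
  182–203 m: −αΔT+βΔS = −(2.5 × 10⁻⁴)(-0.3)+(8.2 × 10⁻⁴)(+0.56) = 5.3 × 10⁻⁴ → stable
  203–229 m: −αΔT+βΔS = −(2.5 × 10⁻⁴)(+4.7)+(8.2 × 10⁻⁴)(-0.74) = -1.8 × 10⁻³ → UNSTABLE
  229–234 m: −αΔT+βΔS = −(2.5 × 10⁻⁴)(-7.3)+(8.2 × 10⁻⁴)(+1.47) = 3.0 × 10⁻³ → stable
The 203–229 m interval has Δρ < 0: lighter water underlies denser water.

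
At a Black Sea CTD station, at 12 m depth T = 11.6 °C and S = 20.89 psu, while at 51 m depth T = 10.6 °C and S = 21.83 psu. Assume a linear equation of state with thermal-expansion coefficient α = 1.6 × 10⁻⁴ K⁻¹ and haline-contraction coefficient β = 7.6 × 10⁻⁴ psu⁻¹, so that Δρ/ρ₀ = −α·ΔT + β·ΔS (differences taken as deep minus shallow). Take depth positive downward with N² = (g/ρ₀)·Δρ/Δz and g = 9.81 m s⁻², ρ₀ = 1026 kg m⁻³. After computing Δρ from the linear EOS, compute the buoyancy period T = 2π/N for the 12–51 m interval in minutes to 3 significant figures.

ΔT = -1.0 K, ΔS = +0.94 psu (deep − shallow).
Δρ/ρ₀ = −αΔT + βΔS = 1.60 × 10⁻⁴ + 7.144 × 10⁻⁴ = 8.744 × 10⁻⁴, so Δρ ≈ 0.8971 kg m⁻³.
N² = (g/ρ₀)·Δρ/Δz = g·(Δρ/ρ₀)/Δz = 9.81 × 8.744 × 10⁻⁴ / 39 = 2.1995 × 10⁻⁴ s⁻².
N = √(2.1995 × 10⁻⁴) = 0.014831 rad s⁻¹ → T = 2π/N = 423.65 s = 7.0608 min ≈ 7.06 min.

7.06 min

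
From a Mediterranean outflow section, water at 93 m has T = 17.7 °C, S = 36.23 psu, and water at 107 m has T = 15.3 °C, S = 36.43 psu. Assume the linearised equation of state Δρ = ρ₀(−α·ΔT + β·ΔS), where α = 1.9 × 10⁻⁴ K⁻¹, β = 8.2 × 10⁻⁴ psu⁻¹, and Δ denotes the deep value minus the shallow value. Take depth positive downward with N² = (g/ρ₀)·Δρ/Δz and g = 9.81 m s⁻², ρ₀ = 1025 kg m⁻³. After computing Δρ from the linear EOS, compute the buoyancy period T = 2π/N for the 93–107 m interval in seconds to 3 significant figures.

301 s

ΔT = -2.4 K, ΔS = +0.20 psu (deep − shallow).
Δρ/ρ₀ = −αΔT + βΔS = 4.56 × 10⁻⁴ + 1.64 × 10⁻⁴ = 6.20 × 10⁻⁴, so Δρ ≈ 0.6355 kg m⁻³.
N² = (g/ρ₀)·Δρ/Δz = g·(Δρ/ρ₀)/Δz = 9.81 × 6.20 × 10⁻⁴ / 14 = 4.3444 × 10⁻⁴ s⁻².
N = √(4.3444 × 10⁻⁴) = 0.020843 rad s⁻¹ → T = 2π/N = 301.45 s ≈ 301 s.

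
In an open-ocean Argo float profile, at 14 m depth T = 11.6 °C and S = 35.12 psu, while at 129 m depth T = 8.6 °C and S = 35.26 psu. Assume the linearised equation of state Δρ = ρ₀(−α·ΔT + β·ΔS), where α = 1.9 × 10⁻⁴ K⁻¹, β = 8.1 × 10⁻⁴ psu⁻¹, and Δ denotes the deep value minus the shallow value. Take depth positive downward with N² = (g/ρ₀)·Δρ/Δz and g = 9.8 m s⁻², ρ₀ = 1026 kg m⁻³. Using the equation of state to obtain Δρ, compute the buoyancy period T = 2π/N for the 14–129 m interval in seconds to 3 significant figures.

823 s

ΔT = -3.0 K, ΔS = +0.14 psu (deep − shallow).
Δρ/ρ₀ = −αΔT + βΔS = 5.70 × 10⁻⁴ + 1.134 × 10⁻⁴ = 6.834 × 10⁻⁴, so Δρ ≈ 0.7012 kg m⁻³.
N² = (g/ρ₀)·Δρ/Δz = g·(Δρ/ρ₀)/Δz = 9.8 × 6.834 × 10⁻⁴ / 115 = 5.8238 × 10⁻⁵ s⁻².
N = √(5.8238 × 10⁻⁵) = 7.6314 × 10⁻³ rad s⁻¹ → T = 2π/N = 823.33 s ≈ 823 s.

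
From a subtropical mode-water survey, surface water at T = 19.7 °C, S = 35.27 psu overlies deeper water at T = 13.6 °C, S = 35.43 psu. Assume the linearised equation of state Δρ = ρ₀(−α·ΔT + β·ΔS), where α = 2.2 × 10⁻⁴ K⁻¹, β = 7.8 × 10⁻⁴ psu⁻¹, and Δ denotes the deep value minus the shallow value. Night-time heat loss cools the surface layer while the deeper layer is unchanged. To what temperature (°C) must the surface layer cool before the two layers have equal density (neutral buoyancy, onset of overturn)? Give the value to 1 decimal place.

13.0 °C

Neutral buoyancy requires Δρ = 0, i.e. −α(T_deep − T_surf′) + β(S_deep − S_surf) = 0.
T_surf′ = T_deep − (β/α)·ΔS = 13.6 − (7.8 × 10⁻⁴/2.2 × 10⁻⁴)·(+0.16) = 13.033 °C.
Cooling required: 19.7 − (13.033) = 6.667 °C.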